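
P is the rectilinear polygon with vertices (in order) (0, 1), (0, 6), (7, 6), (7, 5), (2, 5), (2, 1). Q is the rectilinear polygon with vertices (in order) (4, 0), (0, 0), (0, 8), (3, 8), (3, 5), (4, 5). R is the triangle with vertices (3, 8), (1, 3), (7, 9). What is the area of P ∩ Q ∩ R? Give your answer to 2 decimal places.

1.70

The intersection is the polygon with vertices (3,6), (3,5), (2,5), (2,4), (1,3), (2.2,6).
By the shoelace formula its area is 1.70.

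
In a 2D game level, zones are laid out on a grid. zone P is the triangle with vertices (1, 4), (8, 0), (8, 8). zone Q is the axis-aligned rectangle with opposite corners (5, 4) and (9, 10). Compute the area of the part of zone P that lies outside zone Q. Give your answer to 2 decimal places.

18.57

|zone P| = 28, |zone P∩zone Q| = 9.4286.
|zone P ∖ zone Q| = |zone P| − |zone P∩zone Q| = 28 − 9.4286 = 18.57.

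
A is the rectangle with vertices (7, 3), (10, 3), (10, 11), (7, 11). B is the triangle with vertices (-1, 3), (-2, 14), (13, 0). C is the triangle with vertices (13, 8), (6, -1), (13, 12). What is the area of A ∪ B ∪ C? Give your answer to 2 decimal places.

By inclusion–exclusion:
Individual areas: |A| = 24, |B| = 75.5, |C| = 14.
|A∩B| = 3.6214.
|A∩C| = 2.6569.
|B∩C| = 2.0438.
|A∩B∩C| = 0.704.
|A ∪ B ∪ C| = 113.5 − 8.3222 + 0.704 = 105.88.

105.88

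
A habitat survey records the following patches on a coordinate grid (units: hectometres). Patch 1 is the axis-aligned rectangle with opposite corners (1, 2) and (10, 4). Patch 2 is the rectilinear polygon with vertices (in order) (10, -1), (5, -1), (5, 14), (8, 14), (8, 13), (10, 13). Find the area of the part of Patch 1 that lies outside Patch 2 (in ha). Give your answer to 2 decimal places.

|Patch 1| = 18, |Patch 1∩Patch 2| = 10.
|Patch 1 ∖ Patch 2| = |Patch 1| − |Patch 1∩Patch 2| = 18 − 10 = 8.00.

8.00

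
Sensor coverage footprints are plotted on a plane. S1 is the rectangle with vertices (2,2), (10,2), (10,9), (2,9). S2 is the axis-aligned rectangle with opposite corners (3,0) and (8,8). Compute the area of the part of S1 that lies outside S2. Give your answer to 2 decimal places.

26.00

|S1∩S2|: x∈[3,8], y∈[2,8] → 5·6 = 30.
|S1| = 56.
|S1 ∖ S2| = |S1| − |S1∩S2| = 56 − 30 = 26.00.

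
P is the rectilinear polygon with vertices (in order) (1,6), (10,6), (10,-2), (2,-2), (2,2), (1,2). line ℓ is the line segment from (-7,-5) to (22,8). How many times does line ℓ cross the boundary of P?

2

The segment meets the boundary at (10,2.621), (2,-0.966).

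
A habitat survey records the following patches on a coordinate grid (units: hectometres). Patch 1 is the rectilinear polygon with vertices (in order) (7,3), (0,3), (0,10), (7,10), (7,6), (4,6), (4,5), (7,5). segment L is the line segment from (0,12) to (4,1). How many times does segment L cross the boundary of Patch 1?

The segment meets the boundary at (0.727,10), (3.273,3).

2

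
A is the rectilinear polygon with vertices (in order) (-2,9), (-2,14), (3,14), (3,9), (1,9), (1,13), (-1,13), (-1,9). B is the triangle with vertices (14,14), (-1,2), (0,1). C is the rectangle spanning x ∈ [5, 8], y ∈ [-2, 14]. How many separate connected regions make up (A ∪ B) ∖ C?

3

(A ∪ B) ∖ C splits into 3 disjoint pieces (area 17, area 8.2929, area 2.3143).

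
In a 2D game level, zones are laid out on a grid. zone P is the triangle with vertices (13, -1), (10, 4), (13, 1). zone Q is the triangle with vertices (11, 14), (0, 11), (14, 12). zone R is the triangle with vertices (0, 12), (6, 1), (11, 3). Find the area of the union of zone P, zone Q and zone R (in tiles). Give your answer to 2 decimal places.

By inclusion–exclusion:
Individual areas: |zone P| = 3, |zone Q| = 15.5, |zone R| = 33.5.
|zone P∩zone Q| = 0.
|zone P∩zone R| = 0.1544.
|zone Q∩zone R| = 0.0786.
|zone P∩zone Q∩zone R| = 0.
|zone P ∪ zone Q ∪ zone R| = 52 − 0.233 + 0 = 51.77.

51.77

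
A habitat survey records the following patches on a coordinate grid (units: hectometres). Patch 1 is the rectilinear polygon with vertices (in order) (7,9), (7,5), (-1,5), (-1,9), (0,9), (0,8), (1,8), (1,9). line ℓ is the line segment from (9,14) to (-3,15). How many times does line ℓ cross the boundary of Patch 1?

The segment lies entirely outside Patch 1 and never meets its boundary.

0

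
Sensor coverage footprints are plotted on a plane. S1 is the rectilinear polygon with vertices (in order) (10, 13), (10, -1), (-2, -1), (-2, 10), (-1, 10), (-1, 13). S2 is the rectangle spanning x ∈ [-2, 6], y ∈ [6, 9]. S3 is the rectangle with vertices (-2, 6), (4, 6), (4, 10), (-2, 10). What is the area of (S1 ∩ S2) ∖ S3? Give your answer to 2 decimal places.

|S1 ∩ S2| = 24.
|(S1 ∩ S2) ∩ S3| = 18.
|(S1 ∩ S2) ∖ S3| = 24 − 18 = 6.00.

6.00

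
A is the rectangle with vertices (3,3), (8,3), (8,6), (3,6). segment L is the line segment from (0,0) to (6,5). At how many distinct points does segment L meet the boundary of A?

1

The segment meets the boundary at (3.6,3).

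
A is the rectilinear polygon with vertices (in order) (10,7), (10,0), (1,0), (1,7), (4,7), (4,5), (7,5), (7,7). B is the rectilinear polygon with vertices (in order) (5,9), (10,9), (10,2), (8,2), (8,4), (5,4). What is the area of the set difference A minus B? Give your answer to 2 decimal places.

42.00

|A| = 57, |A∩B| = 15.
|A ∖ B| = |A| − |A∩B| = 57 − 15 = 42.00.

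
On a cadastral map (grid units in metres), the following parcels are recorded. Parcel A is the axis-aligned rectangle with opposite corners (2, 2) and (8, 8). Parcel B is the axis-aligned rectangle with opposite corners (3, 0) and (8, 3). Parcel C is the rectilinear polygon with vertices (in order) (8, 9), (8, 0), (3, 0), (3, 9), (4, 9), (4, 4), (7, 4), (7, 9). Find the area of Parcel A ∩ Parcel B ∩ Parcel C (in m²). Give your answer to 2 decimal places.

5.00

The intersection is the polygon with vertices (3,2), (3,3), (8,3), (8,2).
By the shoelace formula its area is 5.00.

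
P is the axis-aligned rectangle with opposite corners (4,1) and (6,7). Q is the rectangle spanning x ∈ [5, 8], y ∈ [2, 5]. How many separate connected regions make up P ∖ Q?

P ∖ Q is a single connected region.

1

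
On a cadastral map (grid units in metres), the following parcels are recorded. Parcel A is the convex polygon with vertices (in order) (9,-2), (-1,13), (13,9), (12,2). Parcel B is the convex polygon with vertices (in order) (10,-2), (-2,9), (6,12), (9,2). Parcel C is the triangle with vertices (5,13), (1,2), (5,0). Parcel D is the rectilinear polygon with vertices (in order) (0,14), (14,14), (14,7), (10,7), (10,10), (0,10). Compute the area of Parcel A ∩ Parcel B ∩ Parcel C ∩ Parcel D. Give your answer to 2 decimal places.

The intersection is the polygon with vertices (5,11.286), (5,10), (3.909,10), (4.421,11.408), (4.487,11.432).
By the shoelace formula its area is 1.15.

1.15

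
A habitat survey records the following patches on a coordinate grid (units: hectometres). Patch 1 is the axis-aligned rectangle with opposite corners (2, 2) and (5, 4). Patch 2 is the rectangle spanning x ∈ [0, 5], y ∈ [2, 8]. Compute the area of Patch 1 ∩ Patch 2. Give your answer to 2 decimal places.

|Patch 1∩Patch 2|: x∈[2,5], y∈[2,4] → 3·2 = 6.

6.00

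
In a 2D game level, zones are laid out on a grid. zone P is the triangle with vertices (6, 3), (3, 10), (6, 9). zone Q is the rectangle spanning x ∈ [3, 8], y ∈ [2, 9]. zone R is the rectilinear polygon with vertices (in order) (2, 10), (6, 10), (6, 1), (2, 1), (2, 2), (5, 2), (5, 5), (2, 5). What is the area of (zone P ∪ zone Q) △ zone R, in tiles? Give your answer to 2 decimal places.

30.71

|zone P ∪ zone Q| = 36.2857.
|(zone P ∪ zone Q) ∩ zone R| = 16.2857.
|(zone P ∪ zone Q) △ zone R| = 36.2857 + 27 − 32.5714 = 30.71.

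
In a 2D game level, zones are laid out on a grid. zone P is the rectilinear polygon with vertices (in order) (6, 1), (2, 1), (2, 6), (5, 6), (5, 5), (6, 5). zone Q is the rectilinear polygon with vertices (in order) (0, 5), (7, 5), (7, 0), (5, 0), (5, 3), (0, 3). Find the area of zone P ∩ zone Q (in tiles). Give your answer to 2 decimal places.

The intersection is the polygon with vertices (5,1), (5,3), (2,3), (2,5), (5,5), (6,5), (6,1).
By the shoelace formula its area is 10.00.

10.00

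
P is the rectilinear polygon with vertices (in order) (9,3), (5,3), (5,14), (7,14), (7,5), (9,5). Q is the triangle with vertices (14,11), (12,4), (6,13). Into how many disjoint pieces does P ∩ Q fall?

P ∩ Q is a single connected region.

1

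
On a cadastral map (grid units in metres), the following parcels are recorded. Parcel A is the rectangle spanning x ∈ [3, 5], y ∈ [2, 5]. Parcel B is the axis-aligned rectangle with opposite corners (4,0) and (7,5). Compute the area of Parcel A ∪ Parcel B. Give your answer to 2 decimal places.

18.00

By inclusion–exclusion:
Individual areas: |Parcel A| = 6, |Parcel B| = 15.
|Parcel A∩Parcel B|: x∈[4,5], y∈[2,5] → 1·3 = 3.
|Parcel A ∪ Parcel B| = 21 − 3 = 18.00.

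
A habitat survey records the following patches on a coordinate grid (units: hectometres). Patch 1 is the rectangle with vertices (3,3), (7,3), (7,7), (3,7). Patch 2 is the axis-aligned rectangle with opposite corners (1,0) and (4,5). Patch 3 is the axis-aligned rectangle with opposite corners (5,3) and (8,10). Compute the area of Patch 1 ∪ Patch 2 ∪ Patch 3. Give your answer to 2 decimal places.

By inclusion–exclusion:
Individual areas: |Patch 1| = 16, |Patch 2| = 15, |Patch 3| = 21.
|Patch 1∩Patch 2|: x∈[3,4], y∈[3,5] → 1·2 = 2.
|Patch 1∩Patch 3|: x∈[5,7], y∈[3,7] → 2·4 = 8.
|Patch 2∩Patch 3| = 0 (no overlap).
|Patch 1∩Patch 2∩Patch 3| = 0.
|Patch 1 ∪ Patch 2 ∪ Patch 3| = 52 − 10 + 0 = 42.00.

42.00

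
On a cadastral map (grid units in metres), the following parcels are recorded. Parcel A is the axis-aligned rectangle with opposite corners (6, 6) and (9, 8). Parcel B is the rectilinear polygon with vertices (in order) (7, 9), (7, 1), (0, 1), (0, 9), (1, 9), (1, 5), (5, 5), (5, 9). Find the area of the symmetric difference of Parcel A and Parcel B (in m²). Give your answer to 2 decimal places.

42.00

|Parcel A| = 6, |Parcel B| = 40, |Parcel A∩Parcel B| = 2.
|Parcel A △ Parcel B| = |Parcel A| + |Parcel B| − 2·|Parcel A∩Parcel B| = 6 + 40 − 4 = 42.00.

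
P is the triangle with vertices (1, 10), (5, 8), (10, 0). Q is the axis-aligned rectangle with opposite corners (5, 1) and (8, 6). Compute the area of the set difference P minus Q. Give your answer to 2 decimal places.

|P| = 11, |P∩Q| = 3.8833.
|P ∖ Q| = |P| − |P∩Q| = 11 − 3.8833 = 7.12.

7.12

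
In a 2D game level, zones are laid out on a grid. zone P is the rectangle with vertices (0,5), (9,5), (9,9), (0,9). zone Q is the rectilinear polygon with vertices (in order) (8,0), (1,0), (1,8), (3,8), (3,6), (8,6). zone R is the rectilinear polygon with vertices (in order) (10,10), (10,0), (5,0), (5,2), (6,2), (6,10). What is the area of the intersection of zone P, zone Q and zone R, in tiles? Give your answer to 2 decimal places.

2.00

The intersection is the polygon with vertices (8,6), (8,5), (6,5), (6,6).
By the shoelace formula its area is 2.00.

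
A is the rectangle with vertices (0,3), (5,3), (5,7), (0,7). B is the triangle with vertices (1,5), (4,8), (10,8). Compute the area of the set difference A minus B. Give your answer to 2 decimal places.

|A| = 20, |A∩B| = 3.3333.
|A ∖ B| = |A| − |A∩B| = 20 − 3.3333 = 16.67.

16.67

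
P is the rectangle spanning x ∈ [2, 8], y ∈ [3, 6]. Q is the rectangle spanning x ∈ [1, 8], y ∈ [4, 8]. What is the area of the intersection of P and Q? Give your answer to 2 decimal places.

|P∩Q|: x∈[2,8], y∈[4,6] → 6·2 = 12.

12.00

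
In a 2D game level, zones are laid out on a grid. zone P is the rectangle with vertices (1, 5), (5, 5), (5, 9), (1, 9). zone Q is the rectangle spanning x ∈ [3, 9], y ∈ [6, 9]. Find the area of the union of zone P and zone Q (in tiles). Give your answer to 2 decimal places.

28.00

By inclusion–exclusion:
Individual areas: |zone P| = 16, |zone Q| = 18.
|zone P∩zone Q|: x∈[3,5], y∈[6,9] → 2·3 = 6.
|zone P ∪ zone Q| = 34 − 6 = 28.00.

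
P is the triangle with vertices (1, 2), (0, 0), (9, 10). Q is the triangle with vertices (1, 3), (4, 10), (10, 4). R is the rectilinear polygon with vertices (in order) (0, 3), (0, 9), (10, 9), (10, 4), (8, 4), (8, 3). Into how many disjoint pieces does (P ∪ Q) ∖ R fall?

4

(P ∪ Q) ∖ R splits into 4 disjoint pieces (area 1.55, area 0.7143, area 0.05, area 0.2222).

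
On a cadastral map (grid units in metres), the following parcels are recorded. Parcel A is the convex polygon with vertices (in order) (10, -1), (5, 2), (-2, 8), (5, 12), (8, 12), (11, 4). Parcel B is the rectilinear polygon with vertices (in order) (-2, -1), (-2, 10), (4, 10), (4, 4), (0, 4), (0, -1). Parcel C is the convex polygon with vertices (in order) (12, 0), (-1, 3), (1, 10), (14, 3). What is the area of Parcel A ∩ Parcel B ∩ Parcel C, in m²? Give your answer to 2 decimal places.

The intersection is the polygon with vertices (1.257,9.861), (4,8.385), (4,4), (2.667,4), (-0.049,6.328), (0.902,9.659).
By the shoelace formula its area is 16.73.

16.73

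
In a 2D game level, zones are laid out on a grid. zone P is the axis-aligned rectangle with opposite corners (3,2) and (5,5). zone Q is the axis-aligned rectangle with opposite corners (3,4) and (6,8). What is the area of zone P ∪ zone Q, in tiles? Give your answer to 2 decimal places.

By inclusion–exclusion:
Individual areas: |zone P| = 6, |zone Q| = 12.
|zone P∩zone Q|: x∈[3,5], y∈[4,5] → 2·1 = 2.
|zone P ∪ zone Q| = 18 − 2 = 16.00.

16.00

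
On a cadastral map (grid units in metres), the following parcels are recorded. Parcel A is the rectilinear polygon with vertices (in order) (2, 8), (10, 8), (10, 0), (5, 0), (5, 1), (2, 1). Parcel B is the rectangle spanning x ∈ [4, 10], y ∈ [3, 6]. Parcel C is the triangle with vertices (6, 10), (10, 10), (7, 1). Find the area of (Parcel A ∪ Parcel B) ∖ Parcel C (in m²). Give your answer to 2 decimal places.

|Parcel A ∪ Parcel B| = 61.
|(Parcel A ∪ Parcel B) ∩ Parcel C| = 10.8889.
|(Parcel A ∪ Parcel B) ∖ Parcel C| = 61 − 10.8889 = 50.11.

50.11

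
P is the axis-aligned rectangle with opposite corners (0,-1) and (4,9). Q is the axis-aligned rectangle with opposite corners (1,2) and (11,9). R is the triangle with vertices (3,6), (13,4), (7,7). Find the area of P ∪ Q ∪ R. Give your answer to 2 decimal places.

89.60

By inclusion–exclusion:
Individual areas: |P| = 40, |Q| = 70, |R| = 9.
|P∩Q|: x∈[1,4], y∈[2,9] → 3·7 = 21.
|P∩R| = 0.225.
|Q∩R| = 8.4.
|P∩Q∩R| = 0.225.
|P ∪ Q ∪ R| = 119 − 29.625 + 0.225 = 89.60.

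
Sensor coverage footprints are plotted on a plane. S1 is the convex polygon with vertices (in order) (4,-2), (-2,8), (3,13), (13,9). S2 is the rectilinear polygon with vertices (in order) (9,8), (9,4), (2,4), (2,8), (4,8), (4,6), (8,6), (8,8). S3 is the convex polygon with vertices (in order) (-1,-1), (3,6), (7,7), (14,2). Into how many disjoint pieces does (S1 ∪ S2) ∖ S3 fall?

2

(S1 ∪ S2) ∖ S3 splits into 2 disjoint pieces (area 72.1192, area 3.028).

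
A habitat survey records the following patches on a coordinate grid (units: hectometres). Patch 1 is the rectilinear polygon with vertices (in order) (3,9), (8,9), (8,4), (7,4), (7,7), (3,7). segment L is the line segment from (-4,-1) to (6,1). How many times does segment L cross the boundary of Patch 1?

The segment lies entirely outside Patch 1 and never meets its boundary.

0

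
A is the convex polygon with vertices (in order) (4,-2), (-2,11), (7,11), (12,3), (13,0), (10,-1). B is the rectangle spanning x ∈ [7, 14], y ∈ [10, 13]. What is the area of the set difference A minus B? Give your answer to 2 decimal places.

|A| = 119, |A∩B| = 0.3125.
|A ∖ B| = |A| − |A∩B| = 119 − 0.3125 = 118.69.

118.69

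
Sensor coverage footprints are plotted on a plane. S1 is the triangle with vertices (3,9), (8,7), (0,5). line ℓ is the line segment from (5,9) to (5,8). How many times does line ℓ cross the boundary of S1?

The segment meets the boundary at (5,8.2).

1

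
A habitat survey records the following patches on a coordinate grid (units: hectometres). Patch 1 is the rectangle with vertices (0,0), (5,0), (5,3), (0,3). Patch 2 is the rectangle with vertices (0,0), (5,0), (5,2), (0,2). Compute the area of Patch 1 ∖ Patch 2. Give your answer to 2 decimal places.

|Patch 1∩Patch 2|: x∈[0,5], y∈[0,2] → 5·2 = 10.
|Patch 1| = 15.
|Patch 1 ∖ Patch 2| = |Patch 1| − |Patch 1∩Patch 2| = 15 − 10 = 5.00.

5.00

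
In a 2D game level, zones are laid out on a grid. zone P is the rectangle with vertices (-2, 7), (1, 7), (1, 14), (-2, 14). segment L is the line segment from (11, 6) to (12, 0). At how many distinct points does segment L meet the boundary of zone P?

0

The segment lies entirely outside zone P and never meets its boundary.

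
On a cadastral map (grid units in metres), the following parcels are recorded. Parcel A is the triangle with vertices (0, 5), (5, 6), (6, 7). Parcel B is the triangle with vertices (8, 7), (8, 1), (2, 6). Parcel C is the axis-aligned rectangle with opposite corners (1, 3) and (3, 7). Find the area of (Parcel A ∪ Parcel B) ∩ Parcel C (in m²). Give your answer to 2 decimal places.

The region (Parcel A ∪ Parcel B) ∩ Parcel C is the polygon with vertices (2.286,5.762), (2,6), (3,6.167), (3,5.167), (2.581,5.516), (1,5.2), (1,5.333).
By the shoelace formula its area is 0.83.

0.83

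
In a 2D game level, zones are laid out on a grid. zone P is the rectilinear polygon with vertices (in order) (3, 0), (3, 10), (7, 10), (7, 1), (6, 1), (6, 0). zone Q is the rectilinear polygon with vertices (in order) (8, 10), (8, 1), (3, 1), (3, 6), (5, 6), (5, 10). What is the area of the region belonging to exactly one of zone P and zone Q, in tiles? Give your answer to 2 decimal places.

20.00

|zone P| = 39, |zone Q| = 37, |zone P∩zone Q| = 28.
|zone P △ zone Q| = |zone P| + |zone Q| − 2·|zone P∩zone Q| = 39 + 37 − 56 = 20.00.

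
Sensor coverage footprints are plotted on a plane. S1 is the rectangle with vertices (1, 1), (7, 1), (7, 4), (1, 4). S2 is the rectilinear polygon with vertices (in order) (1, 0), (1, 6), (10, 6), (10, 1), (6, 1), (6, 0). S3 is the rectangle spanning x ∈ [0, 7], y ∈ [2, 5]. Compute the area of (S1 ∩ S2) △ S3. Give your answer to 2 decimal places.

15.00

|S1 ∩ S2| = 18.
|(S1 ∩ S2) ∩ S3| = 12.
|(S1 ∩ S2) △ S3| = 18 + 21 − 24 = 15.00.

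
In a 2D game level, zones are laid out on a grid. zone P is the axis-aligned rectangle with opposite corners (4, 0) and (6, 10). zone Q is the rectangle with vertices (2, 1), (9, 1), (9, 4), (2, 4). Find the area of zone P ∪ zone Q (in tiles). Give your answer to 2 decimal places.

35.00

By inclusion–exclusion:
Individual areas: |zone P| = 20, |zone Q| = 21.
|zone P∩zone Q|: x∈[4,6], y∈[1,4] → 2·3 = 6.
|zone P ∪ zone Q| = 41 − 6 = 35.00.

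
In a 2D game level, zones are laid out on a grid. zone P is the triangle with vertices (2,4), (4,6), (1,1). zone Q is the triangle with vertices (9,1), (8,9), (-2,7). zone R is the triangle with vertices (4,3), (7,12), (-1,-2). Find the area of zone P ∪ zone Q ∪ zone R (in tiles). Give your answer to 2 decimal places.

By inclusion–exclusion:
Individual areas: |zone P| = 2, |zone Q| = 41, |zone R| = 15.
|zone P∩zone Q| = 0.5036.
|zone P∩zone R| = 1.4.
|zone Q∩zone R| = 6.066.
|zone P∩zone Q∩zone R| = 0.4477.
|zone P ∪ zone Q ∪ zone R| = 58 − 7.9696 + 0.4477 = 50.48.

50.48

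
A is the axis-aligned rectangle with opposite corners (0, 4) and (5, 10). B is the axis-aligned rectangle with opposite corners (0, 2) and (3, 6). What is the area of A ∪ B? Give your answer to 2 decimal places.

36.00

By inclusion–exclusion:
Individual areas: |A| = 30, |B| = 12.
|A∩B|: x∈[0,3], y∈[4,6] → 3·2 = 6.
|A ∪ B| = 42 − 6 = 36.00.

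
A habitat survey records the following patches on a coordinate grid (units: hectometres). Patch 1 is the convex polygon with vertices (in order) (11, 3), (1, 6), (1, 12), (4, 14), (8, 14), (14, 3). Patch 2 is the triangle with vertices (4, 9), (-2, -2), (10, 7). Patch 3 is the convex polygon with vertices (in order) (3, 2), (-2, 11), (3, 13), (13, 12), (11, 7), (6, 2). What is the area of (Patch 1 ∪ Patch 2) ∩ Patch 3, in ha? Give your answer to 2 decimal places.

80.33

|Patch 1 ∪ Patch 2| = 111.1542.
|(Patch 1 ∪ Patch 2) ∩ Patch 3| = 80.33.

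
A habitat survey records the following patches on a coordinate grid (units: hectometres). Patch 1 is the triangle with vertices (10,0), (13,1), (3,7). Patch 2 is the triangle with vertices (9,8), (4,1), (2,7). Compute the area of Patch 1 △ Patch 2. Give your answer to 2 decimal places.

|Patch 1| = 14, |Patch 2| = 22, |Patch 1∩Patch 2| = 2.2817.
|Patch 1 △ Patch 2| = |Patch 1| + |Patch 2| − 2·|Patch 1∩Patch 2| = 14 + 22 − 4.5633 = 31.44.

31.44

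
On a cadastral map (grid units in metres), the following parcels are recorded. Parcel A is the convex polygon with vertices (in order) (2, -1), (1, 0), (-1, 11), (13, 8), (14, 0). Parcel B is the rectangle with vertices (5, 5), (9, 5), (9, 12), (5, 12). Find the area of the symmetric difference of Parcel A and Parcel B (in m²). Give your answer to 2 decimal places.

126.21

|Parcel A| = 132.5, |Parcel B| = 28, |Parcel A∩Parcel B| = 17.1429.
|Parcel A △ Parcel B| = |Parcel A| + |Parcel B| − 2·|Parcel A∩Parcel B| = 132.5 + 28 − 34.2857 = 126.21.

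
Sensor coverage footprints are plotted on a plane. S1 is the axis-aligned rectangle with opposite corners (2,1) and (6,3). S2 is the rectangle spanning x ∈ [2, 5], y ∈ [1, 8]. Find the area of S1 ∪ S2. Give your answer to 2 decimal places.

23.00

By inclusion–exclusion:
Individual areas: |S1| = 8, |S2| = 21.
|S1∩S2|: x∈[2,5], y∈[1,3] → 3·2 = 6.
|S1 ∪ S2| = 29 − 6 = 23.00.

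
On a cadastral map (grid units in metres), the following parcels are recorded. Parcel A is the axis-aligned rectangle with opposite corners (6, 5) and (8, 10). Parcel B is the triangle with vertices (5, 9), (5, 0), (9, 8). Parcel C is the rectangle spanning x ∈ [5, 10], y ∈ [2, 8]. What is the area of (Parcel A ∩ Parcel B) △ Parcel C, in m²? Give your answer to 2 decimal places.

|Parcel A ∩ Parcel B| = 6.75.
|(Parcel A ∩ Parcel B) ∩ Parcel C| = 5.75.
|(Parcel A ∩ Parcel B) △ Parcel C| = 6.75 + 30 − 11.5 = 25.25.

25.25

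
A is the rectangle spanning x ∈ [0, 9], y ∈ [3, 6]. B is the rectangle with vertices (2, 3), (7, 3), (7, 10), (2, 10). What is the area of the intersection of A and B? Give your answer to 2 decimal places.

15.00

|A∩B|: x∈[2,7], y∈[3,6] → 5·3 = 15.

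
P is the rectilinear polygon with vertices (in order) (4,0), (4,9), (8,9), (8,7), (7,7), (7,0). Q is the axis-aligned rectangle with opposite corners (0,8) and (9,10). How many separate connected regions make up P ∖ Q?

1

P ∖ Q is a single connected region.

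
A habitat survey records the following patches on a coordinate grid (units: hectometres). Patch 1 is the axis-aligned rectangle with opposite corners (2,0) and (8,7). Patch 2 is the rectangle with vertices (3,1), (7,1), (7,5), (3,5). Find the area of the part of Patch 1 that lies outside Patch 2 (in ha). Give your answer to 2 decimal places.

|Patch 1∩Patch 2|: x∈[3,7], y∈[1,5] → 4·4 = 16.
|Patch 1| = 42.
|Patch 1 ∖ Patch 2| = |Patch 1| − |Patch 1∩Patch 2| = 42 − 16 = 26.00.

26.00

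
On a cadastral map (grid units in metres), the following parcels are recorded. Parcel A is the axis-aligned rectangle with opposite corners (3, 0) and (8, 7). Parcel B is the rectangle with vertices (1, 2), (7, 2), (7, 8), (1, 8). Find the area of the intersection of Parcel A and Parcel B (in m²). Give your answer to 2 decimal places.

|Parcel A∩Parcel B|: x∈[3,7], y∈[2,7] → 4·5 = 20.

20.00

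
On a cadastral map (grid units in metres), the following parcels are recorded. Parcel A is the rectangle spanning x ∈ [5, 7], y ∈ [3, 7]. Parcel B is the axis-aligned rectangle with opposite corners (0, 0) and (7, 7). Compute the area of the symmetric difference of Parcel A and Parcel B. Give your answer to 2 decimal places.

|Parcel A∩Parcel B|: x∈[5,7], y∈[3,7] → 2·4 = 8.
|Parcel A △ Parcel B| = |Parcel A| + |Parcel B| − 2·|Parcel A∩Parcel B| = 8 + 49 − 16 = 41.00.

41.00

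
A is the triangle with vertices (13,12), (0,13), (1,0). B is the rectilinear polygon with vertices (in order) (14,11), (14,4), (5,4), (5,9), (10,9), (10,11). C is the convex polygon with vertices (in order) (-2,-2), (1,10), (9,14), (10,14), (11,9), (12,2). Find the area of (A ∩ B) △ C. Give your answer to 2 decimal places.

126.13

|A ∩ B| = 14.5.
|(A ∩ B) ∩ C| = 13.6833.
|(A ∩ B) △ C| = 14.5 + 139 − 27.3667 = 126.13.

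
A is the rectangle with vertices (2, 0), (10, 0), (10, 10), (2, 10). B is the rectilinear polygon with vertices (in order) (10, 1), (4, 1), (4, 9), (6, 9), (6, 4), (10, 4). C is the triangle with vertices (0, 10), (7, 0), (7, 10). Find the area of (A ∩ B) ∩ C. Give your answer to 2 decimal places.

The region (A ∩ B) ∩ C is the polygon with vertices (6.3,1), (4,4.286), (4,9), (6,9), (6,4), (7,4), (7,1).
By the shoelace formula its area is 15.22.

15.22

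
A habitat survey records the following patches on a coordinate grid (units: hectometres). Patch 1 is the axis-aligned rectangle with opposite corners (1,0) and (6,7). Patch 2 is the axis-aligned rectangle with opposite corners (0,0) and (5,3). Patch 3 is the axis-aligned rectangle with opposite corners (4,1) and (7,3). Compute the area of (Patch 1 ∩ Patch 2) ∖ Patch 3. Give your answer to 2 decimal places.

|Patch 1 ∩ Patch 2| = 12.
|(Patch 1 ∩ Patch 2) ∩ Patch 3| = 2.
|(Patch 1 ∩ Patch 2) ∖ Patch 3| = 12 − 2 = 10.00.

10.00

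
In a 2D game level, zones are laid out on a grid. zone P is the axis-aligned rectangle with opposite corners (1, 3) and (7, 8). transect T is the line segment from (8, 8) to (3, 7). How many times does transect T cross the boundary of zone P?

1

The segment meets the boundary at (7,7.8).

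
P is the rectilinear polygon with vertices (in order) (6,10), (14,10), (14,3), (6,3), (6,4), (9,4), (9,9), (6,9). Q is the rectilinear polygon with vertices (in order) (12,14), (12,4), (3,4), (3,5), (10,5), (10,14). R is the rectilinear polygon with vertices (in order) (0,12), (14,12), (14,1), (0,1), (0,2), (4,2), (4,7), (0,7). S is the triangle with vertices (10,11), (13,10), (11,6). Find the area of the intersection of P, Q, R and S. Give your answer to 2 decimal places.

The intersection is the polygon with vertices (12,10), (12,8), (11,6), (10.2,10).
By the shoelace formula its area is 4.60.

4.60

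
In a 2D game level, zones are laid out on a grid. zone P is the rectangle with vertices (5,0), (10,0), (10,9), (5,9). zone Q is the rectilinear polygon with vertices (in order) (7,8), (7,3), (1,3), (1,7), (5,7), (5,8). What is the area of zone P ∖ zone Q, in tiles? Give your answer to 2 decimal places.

|zone P| = 45, |zone P∩zone Q| = 10.
|zone P ∖ zone Q| = |zone P| − |zone P∩zone Q| = 45 − 10 = 35.00.

35.00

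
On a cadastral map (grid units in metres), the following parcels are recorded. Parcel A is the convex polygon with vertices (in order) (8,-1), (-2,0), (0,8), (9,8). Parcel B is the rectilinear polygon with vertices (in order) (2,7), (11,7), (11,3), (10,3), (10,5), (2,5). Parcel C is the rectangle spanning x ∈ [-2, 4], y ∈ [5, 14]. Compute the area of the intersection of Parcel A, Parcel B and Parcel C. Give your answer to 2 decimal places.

The intersection is the polygon with vertices (2,5), (2,7), (4,7), (4,5).
By the shoelace formula its area is 4.00.

4.00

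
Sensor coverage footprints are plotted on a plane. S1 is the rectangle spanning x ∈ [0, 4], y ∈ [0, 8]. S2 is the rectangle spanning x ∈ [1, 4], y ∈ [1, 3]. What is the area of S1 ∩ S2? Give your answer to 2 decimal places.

|S1∩S2|: x∈[1,4], y∈[1,3] → 3·2 = 6.

6.00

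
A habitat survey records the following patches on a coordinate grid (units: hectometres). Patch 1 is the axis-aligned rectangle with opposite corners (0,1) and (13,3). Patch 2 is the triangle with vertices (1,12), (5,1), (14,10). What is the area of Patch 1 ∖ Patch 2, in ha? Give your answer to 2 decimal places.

23.27

|Patch 1| = 26, |Patch 1∩Patch 2| = 2.7273.
|Patch 1 ∖ Patch 2| = |Patch 1| − |Patch 1∩Patch 2| = 26 − 2.7273 = 23.27.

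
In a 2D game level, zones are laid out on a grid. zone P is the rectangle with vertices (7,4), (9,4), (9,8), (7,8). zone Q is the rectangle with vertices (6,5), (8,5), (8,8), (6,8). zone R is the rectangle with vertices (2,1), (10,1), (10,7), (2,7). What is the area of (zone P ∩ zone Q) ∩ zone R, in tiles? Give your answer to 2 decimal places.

2.00

The region (zone P ∩ zone Q) ∩ zone R is the polygon with vertices (8,5), (7,5), (7,7), (8,7).
By the shoelace formula its area is 2.00.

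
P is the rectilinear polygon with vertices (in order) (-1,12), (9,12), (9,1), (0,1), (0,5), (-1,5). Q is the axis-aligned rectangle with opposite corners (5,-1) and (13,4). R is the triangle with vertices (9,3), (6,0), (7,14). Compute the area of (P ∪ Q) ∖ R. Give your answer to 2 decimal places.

|P ∪ Q| = 134.
|(P ∪ Q) ∩ R| = 18.9935.
|(P ∪ Q) ∖ R| = 134 − 18.9935 = 115.01.

115.01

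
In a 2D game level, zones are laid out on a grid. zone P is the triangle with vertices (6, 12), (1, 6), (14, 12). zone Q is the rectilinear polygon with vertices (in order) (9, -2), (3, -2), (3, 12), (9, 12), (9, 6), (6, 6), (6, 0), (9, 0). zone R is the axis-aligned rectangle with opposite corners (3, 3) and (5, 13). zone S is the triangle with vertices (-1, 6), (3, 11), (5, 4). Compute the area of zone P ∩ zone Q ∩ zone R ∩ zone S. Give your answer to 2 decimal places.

1.38

The intersection is the polygon with vertices (3,8.4), (3.553,9.064), (4.029,7.398), (3,6.923).
By the shoelace formula its area is 1.38.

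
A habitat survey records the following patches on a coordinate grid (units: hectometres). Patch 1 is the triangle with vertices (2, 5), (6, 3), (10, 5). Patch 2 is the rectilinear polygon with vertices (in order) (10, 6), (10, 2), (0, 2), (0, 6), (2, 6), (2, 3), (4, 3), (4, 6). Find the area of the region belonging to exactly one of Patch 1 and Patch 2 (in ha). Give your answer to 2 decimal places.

28.00

|Patch 1| = 8, |Patch 2| = 34, |Patch 1∩Patch 2| = 7.
|Patch 1 △ Patch 2| = |Patch 1| + |Patch 2| − 2·|Patch 1∩Patch 2| = 8 + 34 − 14 = 28.00.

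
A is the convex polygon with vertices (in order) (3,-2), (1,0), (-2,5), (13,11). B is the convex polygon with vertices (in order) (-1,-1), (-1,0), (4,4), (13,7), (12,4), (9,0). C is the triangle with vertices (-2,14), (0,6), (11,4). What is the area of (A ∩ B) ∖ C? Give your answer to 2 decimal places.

|A ∩ B| = 21.9872.
|(A ∩ B) ∩ C| = 0.961.
|(A ∩ B) ∖ C| = 21.9872 − 0.961 = 21.03.

21.03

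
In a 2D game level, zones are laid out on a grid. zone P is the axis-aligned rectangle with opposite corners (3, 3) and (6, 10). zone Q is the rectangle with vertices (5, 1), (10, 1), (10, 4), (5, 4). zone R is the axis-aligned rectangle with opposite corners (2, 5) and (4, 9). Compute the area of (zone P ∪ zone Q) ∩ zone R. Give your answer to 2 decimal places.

4.00

The region (zone P ∪ zone Q) ∩ zone R is the polygon with vertices (3,9), (4,9), (4,5), (3,5).
By the shoelace formula its area is 4.00.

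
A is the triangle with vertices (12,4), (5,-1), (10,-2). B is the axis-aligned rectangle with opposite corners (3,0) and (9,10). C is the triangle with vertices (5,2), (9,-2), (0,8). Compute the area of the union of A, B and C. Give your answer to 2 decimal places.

By inclusion–exclusion:
Individual areas: |A| = 16, |B| = 60, |C| = 2.
|A∩B| = 2.4143.
|A∩C| = 0.2611.
|B∩C| = 1.4.
|A∩B∩C| = 0.0641.
|A ∪ B ∪ C| = 78 − 4.0754 + 0.0641 = 73.99.

73.99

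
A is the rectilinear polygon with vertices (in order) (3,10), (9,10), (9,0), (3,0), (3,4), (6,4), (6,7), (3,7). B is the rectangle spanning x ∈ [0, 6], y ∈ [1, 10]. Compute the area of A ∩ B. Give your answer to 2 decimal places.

18.00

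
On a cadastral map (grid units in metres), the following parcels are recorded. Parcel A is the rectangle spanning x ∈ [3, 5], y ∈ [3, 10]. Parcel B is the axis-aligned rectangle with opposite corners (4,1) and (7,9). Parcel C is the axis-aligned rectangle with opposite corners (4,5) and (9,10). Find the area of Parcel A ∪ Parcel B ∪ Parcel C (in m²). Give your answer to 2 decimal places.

44.00

By inclusion–exclusion:
Individual areas: |Parcel A| = 14, |Parcel B| = 24, |Parcel C| = 25.
|Parcel A∩Parcel B|: x∈[4,5], y∈[3,9] → 1·6 = 6.
|Parcel A∩Parcel C|: x∈[4,5], y∈[5,10] → 1·5 = 5.
|Parcel B∩Parcel C|: x∈[4,7], y∈[5,9] → 3·4 = 12.
|Parcel A∩Parcel B∩Parcel C| = 4.
|Parcel A ∪ Parcel B ∪ Parcel C| = 63 − 23 + 4 = 44.00.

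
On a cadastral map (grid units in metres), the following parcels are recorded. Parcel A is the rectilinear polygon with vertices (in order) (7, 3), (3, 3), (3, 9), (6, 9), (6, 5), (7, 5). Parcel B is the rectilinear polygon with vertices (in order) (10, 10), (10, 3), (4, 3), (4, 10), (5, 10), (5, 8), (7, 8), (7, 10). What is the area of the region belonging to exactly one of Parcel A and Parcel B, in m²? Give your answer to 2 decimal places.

|Parcel A| = 20, |Parcel B| = 38, |Parcel A∩Parcel B| = 13.
|Parcel A △ Parcel B| = |Parcel A| + |Parcel B| − 2·|Parcel A∩Parcel B| = 20 + 38 − 26 = 32.00.

32.00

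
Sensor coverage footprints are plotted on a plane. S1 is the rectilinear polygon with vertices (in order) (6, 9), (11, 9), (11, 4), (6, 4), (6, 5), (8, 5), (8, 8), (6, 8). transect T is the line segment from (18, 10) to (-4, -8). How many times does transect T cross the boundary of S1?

2

The segment meets the boundary at (10.667,4), (11,4.273).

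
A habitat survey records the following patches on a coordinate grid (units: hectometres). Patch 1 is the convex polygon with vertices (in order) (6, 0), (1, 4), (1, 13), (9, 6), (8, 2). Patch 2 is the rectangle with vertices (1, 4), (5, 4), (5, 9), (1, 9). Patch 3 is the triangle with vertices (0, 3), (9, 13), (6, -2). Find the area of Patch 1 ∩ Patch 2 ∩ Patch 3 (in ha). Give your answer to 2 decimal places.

9.33

The intersection is the polygon with vertices (5,4), (1,4), (1,4.111), (5,8.556).
By the shoelace formula its area is 9.33.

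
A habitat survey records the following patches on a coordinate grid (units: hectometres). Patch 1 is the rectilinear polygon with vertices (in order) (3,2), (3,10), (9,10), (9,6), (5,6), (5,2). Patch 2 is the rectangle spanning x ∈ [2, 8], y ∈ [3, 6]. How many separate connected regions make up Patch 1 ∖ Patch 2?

Patch 1 ∖ Patch 2 splits into 2 disjoint pieces (area 2, area 24).

2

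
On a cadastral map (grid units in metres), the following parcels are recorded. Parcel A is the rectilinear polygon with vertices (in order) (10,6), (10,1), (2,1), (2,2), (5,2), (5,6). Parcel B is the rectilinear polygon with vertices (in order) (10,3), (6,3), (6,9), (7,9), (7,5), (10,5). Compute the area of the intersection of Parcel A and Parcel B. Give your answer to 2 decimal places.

9.00

The intersection is the polygon with vertices (10,3), (6,3), (6,6), (7,6), (7,5), (10,5).
By the shoelace formula its area is 9.00.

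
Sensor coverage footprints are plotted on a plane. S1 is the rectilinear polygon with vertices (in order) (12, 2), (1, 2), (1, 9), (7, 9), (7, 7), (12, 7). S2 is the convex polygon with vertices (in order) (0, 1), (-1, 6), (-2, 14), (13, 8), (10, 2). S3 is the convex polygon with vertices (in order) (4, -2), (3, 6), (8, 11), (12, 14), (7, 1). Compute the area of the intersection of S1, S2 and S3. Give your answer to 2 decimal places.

29.23

The intersection is the polygon with vertices (7,9), (7,7), (9.308,7), (7.385,2), (3.5,2), (3,6), (6,9).
By the shoelace formula its area is 29.23.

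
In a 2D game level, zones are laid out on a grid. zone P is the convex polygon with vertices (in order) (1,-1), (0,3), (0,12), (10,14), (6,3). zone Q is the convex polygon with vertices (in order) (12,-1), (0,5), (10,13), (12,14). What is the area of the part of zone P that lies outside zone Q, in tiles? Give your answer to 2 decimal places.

55.13

|zone P| = 90, |zone P∩zone Q| = 34.8718.
|zone P ∖ zone Q| = |zone P| − |zone P∩zone Q| = 90 − 34.8718 = 55.13.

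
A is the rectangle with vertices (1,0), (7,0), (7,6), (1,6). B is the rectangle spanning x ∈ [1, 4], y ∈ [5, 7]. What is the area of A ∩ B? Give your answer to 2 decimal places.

3.00

|A∩B|: x∈[1,4], y∈[5,6] → 3·1 = 3.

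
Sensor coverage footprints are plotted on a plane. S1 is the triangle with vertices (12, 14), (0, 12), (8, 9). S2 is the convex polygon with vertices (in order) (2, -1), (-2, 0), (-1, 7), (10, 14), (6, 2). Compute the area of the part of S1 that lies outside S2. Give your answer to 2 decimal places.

14.79

|S1| = 26, |S1∩S2| = 11.2111.
|S1 ∖ S2| = |S1| − |S1∩S2| = 26 − 11.2111 = 14.79.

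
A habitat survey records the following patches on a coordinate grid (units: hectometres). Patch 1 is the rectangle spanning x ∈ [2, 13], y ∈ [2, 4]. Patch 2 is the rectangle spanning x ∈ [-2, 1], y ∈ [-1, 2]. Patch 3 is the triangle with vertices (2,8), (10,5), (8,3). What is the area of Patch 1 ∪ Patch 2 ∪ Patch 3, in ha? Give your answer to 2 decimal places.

40.90

By inclusion–exclusion:
Individual areas: |Patch 1| = 22, |Patch 2| = 9, |Patch 3| = 11.
|Patch 1∩Patch 2| = 0 (no overlap).
|Patch 1∩Patch 3| = 1.1.
|Patch 2∩Patch 3| = 0.
|Patch 1∩Patch 2∩Patch 3| = 0.
|Patch 1 ∪ Patch 2 ∪ Patch 3| = 42 − 1.1 + 0 = 40.90.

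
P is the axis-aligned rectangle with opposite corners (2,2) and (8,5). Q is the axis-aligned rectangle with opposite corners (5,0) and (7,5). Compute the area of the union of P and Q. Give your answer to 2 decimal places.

By inclusion–exclusion:
Individual areas: |P| = 18, |Q| = 10.
|P∩Q|: x∈[5,7], y∈[2,5] → 2·3 = 6.
|P ∪ Q| = 28 − 6 = 22.00.

22.00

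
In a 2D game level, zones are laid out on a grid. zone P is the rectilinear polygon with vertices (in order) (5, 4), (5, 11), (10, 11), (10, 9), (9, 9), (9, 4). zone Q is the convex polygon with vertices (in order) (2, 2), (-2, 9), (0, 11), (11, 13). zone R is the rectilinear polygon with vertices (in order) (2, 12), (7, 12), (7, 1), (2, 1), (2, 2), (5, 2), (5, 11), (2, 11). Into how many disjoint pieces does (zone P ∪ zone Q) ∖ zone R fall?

2

(zone P ∪ zone Q) ∖ zone R splits into 2 disjoint pieces (area 41.8636, area 21.1136).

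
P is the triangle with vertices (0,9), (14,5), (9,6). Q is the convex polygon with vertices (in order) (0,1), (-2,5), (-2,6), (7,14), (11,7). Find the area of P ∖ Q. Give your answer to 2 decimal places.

0.94

|P| = 3, |P∩Q| = 2.0606.
|P ∖ Q| = |P| − |P∩Q| = 3 − 2.0606 = 0.94.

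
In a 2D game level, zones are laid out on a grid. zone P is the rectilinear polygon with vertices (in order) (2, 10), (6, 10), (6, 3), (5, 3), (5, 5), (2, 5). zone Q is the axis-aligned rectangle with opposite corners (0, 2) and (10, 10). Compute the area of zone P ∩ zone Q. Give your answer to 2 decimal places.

The intersection is the polygon with vertices (6,10), (6,3), (5,3), (5,5), (2,5), (2,10).
By the shoelace formula its area is 22.00.

22.00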